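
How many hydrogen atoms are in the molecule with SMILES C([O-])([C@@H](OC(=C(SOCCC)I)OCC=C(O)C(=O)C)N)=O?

Hydrogens are implicit in SMILES; fill each atom to its normal valence:
  5 × C: no H
  5 × O: no H
  3 × C: 2 H each → 6
  2 × C: 3 H each → 6
  2 × C: 1 H each → 2
  1 × I: no H
  1 × N: 2 H
  1 × O: 1 H
  1 × O (charge -1): no H
  1 × S: no H
  Total hydrogens = 17.

17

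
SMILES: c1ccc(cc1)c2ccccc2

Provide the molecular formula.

Heavy atoms from the SMILES: 12 C.
Implicit hydrogens by atom environment:
  10 × C (aromatic): 1 H each → 10
  2 × C (aromatic): no H
  Total hydrogens = 10.
Molecular formula: C12H10

C12H10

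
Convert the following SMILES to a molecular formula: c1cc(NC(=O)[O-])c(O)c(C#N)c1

Heavy atoms from the SMILES: 8 C, 2 N, 3 O.
Implicit hydrogens by atom environment:
  3 × C (aromatic): 1 H each → 3
  3 × C (aromatic): no H
  2 × C: no H
  1 × N: 1 H
  1 × N: no H
  1 × O: 1 H
  1 × O: no H
  1 × O (charge -1): no H
  Total hydrogens = 5.
Net charge -1.
Molecular formula: C8H5N2O3-

C8H5N2O3-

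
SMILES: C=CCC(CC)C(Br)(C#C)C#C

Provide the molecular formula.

C11H13Br

Heavy atoms from the SMILES: 1 Br, 11 C.
Implicit hydrogens by atom environment:
  4 × C: 1 H each → 4
  3 × C: 2 H each → 6
  3 × C: no H
  1 × Br: no H
  1 × C: 3 H
  Total hydrogens = 13.
Molecular formula: C11H13Br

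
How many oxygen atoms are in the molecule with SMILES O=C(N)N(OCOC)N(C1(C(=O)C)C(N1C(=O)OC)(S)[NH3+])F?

The symbol for oxygen appears 6 times in the SMILES.

6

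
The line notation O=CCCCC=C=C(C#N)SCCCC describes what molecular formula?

C12H17NOS

Heavy atoms from the SMILES: 12 C, 1 N, 1 O, 1 S.
Implicit hydrogens by atom environment:
  6 × C: 2 H each → 12
  3 × C: no H
  2 × C: 1 H each → 2
  1 × C: 3 H
  1 × N: no H
  1 × O: no H
  1 × S: no H
  Total hydrogens = 17.
Molecular formula: C12H17NOS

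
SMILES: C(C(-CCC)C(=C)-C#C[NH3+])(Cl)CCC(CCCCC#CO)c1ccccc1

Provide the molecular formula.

C24H33ClNO+

Heavy atoms from the SMILES: 24 C, 1 Cl, 1 N, 1 O.
Implicit hydrogens by atom environment:
  9 × C: 2 H each → 18
  5 × C (aromatic): 1 H each → 5
  5 × C: no H
  3 × C: 1 H each → 3
  1 × C: 3 H
  1 × C (aromatic): no H
  1 × Cl: no H
  1 × N (charge +1): 3 H
  1 × O: 1 H
  Total hydrogens = 33.
Net charge +1.
Molecular formula: C24H33ClNO+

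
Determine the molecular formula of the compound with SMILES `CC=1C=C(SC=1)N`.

C5H7NS

Heavy atoms from the SMILES: 5 C, 1 N, 1 S.
Implicit hydrogens by atom environment:
  2 × C (aromatic): 1 H each → 2
  2 × C (aromatic): no H
  1 × C: 3 H
  1 × N: 2 H
  1 × S (aromatic): no H
  Total hydrogens = 7.
Molecular formula: C5H7NS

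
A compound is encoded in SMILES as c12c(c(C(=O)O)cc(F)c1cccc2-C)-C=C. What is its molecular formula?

Heavy atoms from the SMILES: 14 C, 1 F, 2 O.
Implicit hydrogens by atom environment:
  6 × C (aromatic): no H
  4 × C (aromatic): 1 H each → 4
  1 × C: 3 H
  1 × C: 2 H
  1 × C: 1 H
  1 × C: no H
  1 × F: no H
  1 × O: 1 H
  1 × O: no H
  Total hydrogens = 11.
Molecular formula: C14H11FO2

C14H11FO2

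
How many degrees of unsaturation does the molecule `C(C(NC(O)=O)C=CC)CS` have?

Molecular formula from the SMILES: C7H13NO2S.
DoU = (2C + 2 + N − H − X)/2 = (2·7 + 2 + 1 − 13 − 0)/2 = 4/2 = 2.
(Structurally: 0 ring(s) + 2 π bond(s) = 2.)

2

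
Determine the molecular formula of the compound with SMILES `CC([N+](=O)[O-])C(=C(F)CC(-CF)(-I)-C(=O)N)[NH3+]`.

Heavy atoms from the SMILES: 8 C, 2 F, 1 I, 3 N, 3 O.
Implicit hydrogens by atom environment:
  4 × C: no H
  2 × C: 2 H each → 4
  2 × F: no H
  2 × O: no H
  1 × C: 3 H
  1 × C: 1 H
  1 × I: no H
  1 × N (charge +1): 3 H
  1 × N: 2 H
  1 × N (charge +1): no H
  1 × O (charge -1): no H
  Total hydrogens = 13.
Net charge +1.
Molecular formula: C8H13F2IN3O3+

C8H13F2IN3O3+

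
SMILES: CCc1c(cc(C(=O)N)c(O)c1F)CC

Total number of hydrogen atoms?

14

Hydrogens are implicit in SMILES; fill each atom to its normal valence:
  5 × C (aromatic): no H
  2 × C: 3 H each → 6
  2 × C: 2 H each → 4
  1 × C (aromatic): 1 H
  1 × C: no H
  1 × F: no H
  1 × N: 2 H
  1 × O: 1 H
  1 × O: no H
  Total hydrogens = 14.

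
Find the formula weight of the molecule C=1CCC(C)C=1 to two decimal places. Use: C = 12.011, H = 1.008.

Molecular formula: C6H10.
M = 6×12.011 + 10×1.008 = 82.15 g/mol.

82.15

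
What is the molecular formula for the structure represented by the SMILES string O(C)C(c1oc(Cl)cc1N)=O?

Heavy atoms from the SMILES: 6 C, 1 Cl, 1 N, 3 O.
Implicit hydrogens by atom environment:
  3 × C (aromatic): no H
  2 × O: no H
  1 × C: 3 H
  1 × C (aromatic): 1 H
  1 × C: no H
  1 × Cl: no H
  1 × N: 2 H
  1 × O (aromatic): no H
  Total hydrogens = 6.
Molecular formula: C6H6ClNO3

C6H6ClNO3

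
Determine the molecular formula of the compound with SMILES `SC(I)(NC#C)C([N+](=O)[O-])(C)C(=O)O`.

C6H7IN2O4S

Heavy atoms from the SMILES: 6 C, 1 I, 2 N, 4 O, 1 S.
Implicit hydrogens by atom environment:
  4 × C: no H
  2 × O: no H
  1 × C: 3 H
  1 × C: 1 H
  1 × I: no H
  1 × N: 1 H
  1 × N (charge +1): no H
  1 × O: 1 H
  1 × O (charge -1): no H
  1 × S: 1 H
  Total hydrogens = 7.
Molecular formula: C6H7IN2O4S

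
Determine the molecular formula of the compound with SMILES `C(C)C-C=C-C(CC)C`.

Heavy atoms from the SMILES: 9 C.
Implicit hydrogens by atom environment:
  3 × C: 3 H each → 9
  3 × C: 2 H each → 6
  3 × C: 1 H each → 3
  Total hydrogens = 18.
Molecular formula: C9H18

C9H18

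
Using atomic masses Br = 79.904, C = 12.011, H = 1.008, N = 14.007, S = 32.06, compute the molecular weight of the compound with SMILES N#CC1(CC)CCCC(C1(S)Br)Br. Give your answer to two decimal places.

327.08

Molecular formula: C9H13Br2NS.
M = 2×79.904 + 9×12.011 + 13×1.008 + 1×14.007 + 1×32.06 = 327.08 g/mol.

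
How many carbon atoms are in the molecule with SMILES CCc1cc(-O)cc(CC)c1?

The symbol for carbon appears 10 times in the SMILES. Lowercase c denotes aromatic carbon and counts toward C.

10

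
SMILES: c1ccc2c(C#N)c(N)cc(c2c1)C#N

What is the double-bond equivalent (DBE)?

11

Molecular formula from the SMILES: C12H7N3.
DoU = (2C + 2 + N − H − X)/2 = (2·12 + 2 + 3 − 7 − 0)/2 = 22/2 = 11.
(Structurally: 2 ring(s) + 9 π bond(s) = 11.)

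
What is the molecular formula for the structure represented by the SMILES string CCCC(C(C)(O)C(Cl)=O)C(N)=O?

C8H14ClNO3

Heavy atoms from the SMILES: 8 C, 1 Cl, 1 N, 3 O.
Implicit hydrogens by atom environment:
  3 × C: no H
  2 × C: 3 H each → 6
  2 × C: 2 H each → 4
  2 × O: no H
  1 × C: 1 H
  1 × Cl: no H
  1 × N: 2 H
  1 × O: 1 H
  Total hydrogens = 14.
Molecular formula: C8H14ClNO3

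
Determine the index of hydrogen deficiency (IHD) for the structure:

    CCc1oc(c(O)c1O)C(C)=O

4

Molecular formula from the SMILES: C8H10O4.
DoU = (2C + 2 + N − H − X)/2 = (2·8 + 2 + 0 − 10 − 0)/2 = 8/2 = 4.
(Structurally: 1 ring(s) + 3 π bond(s) = 4.)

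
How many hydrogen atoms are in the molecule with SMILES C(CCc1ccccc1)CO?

Hydrogens are implicit in SMILES; fill each atom to its normal valence:
  5 × C (aromatic): 1 H each → 5
  4 × C: 2 H each → 8
  1 × C (aromatic): no H
  1 × O: 1 H
  Total hydrogens = 14.

14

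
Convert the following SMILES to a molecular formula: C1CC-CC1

C5H10

Heavy atoms from the SMILES: 5 C.
Implicit hydrogens by atom environment:
  5 × C: 2 H each → 10
  Total hydrogens = 10.
Molecular formula: C5H10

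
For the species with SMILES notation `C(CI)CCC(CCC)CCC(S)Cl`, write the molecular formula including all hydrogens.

Heavy atoms from the SMILES: 11 C, 1 Cl, 1 I, 1 S.
Implicit hydrogens by atom environment:
  8 × C: 2 H each → 16
  2 × C: 1 H each → 2
  1 × C: 3 H
  1 × Cl: no H
  1 × I: no H
  1 × S: 1 H
  Total hydrogens = 22.
Molecular formula: C11H22ClIS

C11H22ClIS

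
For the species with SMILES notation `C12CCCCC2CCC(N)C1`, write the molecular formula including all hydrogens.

Heavy atoms from the SMILES: 10 C, 1 N.
Implicit hydrogens by atom environment:
  7 × C: 2 H each → 14
  3 × C: 1 H each → 3
  1 × N: 2 H
  Total hydrogens = 19.
Molecular formula: C10H19N

C10H19N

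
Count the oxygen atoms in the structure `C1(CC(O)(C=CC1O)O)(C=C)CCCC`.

3

The symbol for oxygen appears 3 times in the SMILES.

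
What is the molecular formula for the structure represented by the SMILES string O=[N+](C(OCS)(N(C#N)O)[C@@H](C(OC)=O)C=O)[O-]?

C7H9N3O7S

Heavy atoms from the SMILES: 7 C, 3 N, 7 O, 1 S.
Implicit hydrogens by atom environment:
  5 × O: no H
  3 × C: no H
  2 × C: 1 H each → 2
  2 × N: no H
  1 × C: 3 H
  1 × C: 2 H
  1 × N (charge +1): no H
  1 × O: 1 H
  1 × O (charge -1): no H
  1 × S: 1 H
  Total hydrogens = 9.
Molecular formula: C7H9N3O7S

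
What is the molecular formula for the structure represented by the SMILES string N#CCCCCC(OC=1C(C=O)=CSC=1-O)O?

Heavy atoms from the SMILES: 11 C, 1 N, 4 O, 1 S.
Implicit hydrogens by atom environment:
  4 × C: 2 H each → 8
  3 × C (aromatic): no H
  2 × C: 1 H each → 2
  2 × O: 1 H each → 2
  2 × O: no H
  1 × C (aromatic): 1 H
  1 × C: no H
  1 × N: no H
  1 × S (aromatic): no H
  Total hydrogens = 13.
Molecular formula: C11H13NO4S

C11H13NO4S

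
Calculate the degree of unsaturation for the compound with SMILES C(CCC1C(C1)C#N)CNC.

Molecular formula from the SMILES: C9H16N2.
DoU = (2C + 2 + N − H − X)/2 = (2·9 + 2 + 2 − 16 − 0)/2 = 6/2 = 3.
(Structurally: 1 ring(s) + 2 π bond(s) = 3.)

3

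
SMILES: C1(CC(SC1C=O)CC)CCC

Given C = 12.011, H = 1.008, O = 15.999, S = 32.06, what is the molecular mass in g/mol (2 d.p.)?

186.31

Molecular formula: C10H18OS.
M = 10×12.011 + 18×1.008 + 1×15.999 + 1×32.06 = 186.31 g/mol.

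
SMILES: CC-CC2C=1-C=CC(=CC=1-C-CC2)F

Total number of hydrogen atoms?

Hydrogens are implicit in SMILES; fill each atom to its normal valence:
  5 × C: 2 H each → 10
  3 × C (aromatic): 1 H each → 3
  3 × C (aromatic): no H
  1 × C: 3 H
  1 × C: 1 H
  1 × F: no H
  Total hydrogens = 17.

17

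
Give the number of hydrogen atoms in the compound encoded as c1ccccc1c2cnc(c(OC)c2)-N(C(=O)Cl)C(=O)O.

Hydrogens are implicit in SMILES; fill each atom to its normal valence:
  7 × C (aromatic): 1 H each → 7
  4 × C (aromatic): no H
  3 × O: no H
  2 × C: no H
  1 × C: 3 H
  1 × Cl: no H
  1 × N (aromatic): no H
  1 × N: no H
  1 × O: 1 H
  Total hydrogens = 11.

11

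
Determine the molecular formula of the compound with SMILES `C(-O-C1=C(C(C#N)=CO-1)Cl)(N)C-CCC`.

Heavy atoms from the SMILES: 10 C, 1 Cl, 2 N, 2 O.
Implicit hydrogens by atom environment:
  3 × C: 2 H each → 6
  3 × C (aromatic): no H
  1 × C: 3 H
  1 × C (aromatic): 1 H
  1 × C: 1 H
  1 × C: no H
  1 × Cl: no H
  1 × N: 2 H
  1 × N: no H
  1 × O (aromatic): no H
  1 × O: no H
  Total hydrogens = 13.
Molecular formula: C10H13ClN2O2

C10H13ClN2O2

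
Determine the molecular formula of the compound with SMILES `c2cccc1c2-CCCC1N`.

Heavy atoms from the SMILES: 10 C, 1 N.
Implicit hydrogens by atom environment:
  4 × C (aromatic): 1 H each → 4
  3 × C: 2 H each → 6
  2 × C (aromatic): no H
  1 × C: 1 H
  1 × N: 2 H
  Total hydrogens = 13.
Molecular formula: C10H13N

C10H13N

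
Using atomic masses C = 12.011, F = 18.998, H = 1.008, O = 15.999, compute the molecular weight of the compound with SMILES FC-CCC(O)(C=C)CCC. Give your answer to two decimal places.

Molecular formula: C9H17FO.
M = 9×12.011 + 1×18.998 + 17×1.008 + 1×15.999 = 160.23 g/mol.

160.23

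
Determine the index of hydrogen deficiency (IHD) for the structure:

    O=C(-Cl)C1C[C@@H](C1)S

Molecular formula from the SMILES: C5H7ClOS.
DoU = (2C + 2 + N − H − X)/2 = (2·5 + 2 + 0 − 7 − 1)/2 = 4/2 = 2.
(Structurally: 1 ring(s) + 1 π bond(s) = 2.)

2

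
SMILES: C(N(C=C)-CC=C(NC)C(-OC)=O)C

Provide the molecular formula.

C10H18N2O2

Heavy atoms from the SMILES: 10 C, 2 N, 2 O.
Implicit hydrogens by atom environment:
  3 × C: 3 H each → 9
  3 × C: 2 H each → 6
  2 × C: 1 H each → 2
  2 × C: no H
  2 × O: no H
  1 × N: 1 H
  1 × N: no H
  Total hydrogens = 18.
Molecular formula: C10H18N2O2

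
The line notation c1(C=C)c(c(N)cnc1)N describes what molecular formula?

Heavy atoms from the SMILES: 7 C, 3 N.
Implicit hydrogens by atom environment:
  3 × C (aromatic): no H
  2 × C (aromatic): 1 H each → 2
  2 × N: 2 H each → 4
  1 × C: 2 H
  1 × C: 1 H
  1 × N (aromatic): no H
  Total hydrogens = 9.
Molecular formula: C7H9N3

C7H9N3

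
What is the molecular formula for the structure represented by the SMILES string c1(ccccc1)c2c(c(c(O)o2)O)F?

Heavy atoms from the SMILES: 10 C, 1 F, 3 O.
Implicit hydrogens by atom environment:
  5 × C (aromatic): 1 H each → 5
  5 × C (aromatic): no H
  2 × O: 1 H each → 2
  1 × F: no H
  1 × O (aromatic): no H
  Total hydrogens = 7.
Molecular formula: C10H7FO3

C10H7FO3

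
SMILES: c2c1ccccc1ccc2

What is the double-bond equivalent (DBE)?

Molecular formula from the SMILES: C10H8.
DoU = (2C + 2 + N − H − X)/2 = (2·10 + 2 + 0 − 8 − 0)/2 = 14/2 = 7.
(Structurally: 2 ring(s) + 5 π bond(s) = 7.)

7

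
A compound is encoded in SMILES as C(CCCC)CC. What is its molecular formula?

Heavy atoms from the SMILES: 7 C.
Implicit hydrogens by atom environment:
  5 × C: 2 H each → 10
  2 × C: 3 H each → 6
  Total hydrogens = 16.
Molecular formula: C7H16

C7H16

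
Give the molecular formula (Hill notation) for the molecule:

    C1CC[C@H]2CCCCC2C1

C10H18

Heavy atoms from the SMILES: 10 C.
Implicit hydrogens by atom environment:
  8 × C: 2 H each → 16
  2 × C: 1 H each → 2
  Total hydrogens = 18.
Molecular formula: C10H18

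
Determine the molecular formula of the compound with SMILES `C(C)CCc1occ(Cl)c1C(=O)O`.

Heavy atoms from the SMILES: 9 C, 1 Cl, 3 O.
Implicit hydrogens by atom environment:
  3 × C: 2 H each → 6
  3 × C (aromatic): no H
  1 × C: 3 H
  1 × C (aromatic): 1 H
  1 × C: no H
  1 × Cl: no H
  1 × O: 1 H
  1 × O (aromatic): no H
  1 × O: no H
  Total hydrogens = 11.
Molecular formula: C9H11ClO3

C9H11ClO3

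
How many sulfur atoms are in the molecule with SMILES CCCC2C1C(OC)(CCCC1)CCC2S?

The symbol for sulfur appears 1 time in the SMILES.

1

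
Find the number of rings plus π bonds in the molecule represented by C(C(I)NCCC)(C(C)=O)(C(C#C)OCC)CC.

3

Molecular formula from the SMILES: C14H24INO2.
DoU = (2C + 2 + N − H − X)/2 = (2·14 + 2 + 1 − 24 − 1)/2 = 6/2 = 3.
(Structurally: 0 ring(s) + 3 π bond(s) = 3.)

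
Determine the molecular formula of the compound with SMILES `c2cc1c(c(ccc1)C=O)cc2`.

Heavy atoms from the SMILES: 11 C, 1 O.
Implicit hydrogens by atom environment:
  7 × C (aromatic): 1 H each → 7
  3 × C (aromatic): no H
  1 × C: 1 H
  1 × O: no H
  Total hydrogens = 8.
Molecular formula: C11H8O

C11H8O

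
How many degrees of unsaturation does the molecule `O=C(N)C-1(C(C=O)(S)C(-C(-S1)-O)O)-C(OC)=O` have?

Molecular formula from the SMILES: C8H11NO6S2.
DoU = (2C + 2 + N − H − X)/2 = (2·8 + 2 + 1 − 11 − 0)/2 = 8/2 = 4.
(Structurally: 1 ring(s) + 3 π bond(s) = 4.)

4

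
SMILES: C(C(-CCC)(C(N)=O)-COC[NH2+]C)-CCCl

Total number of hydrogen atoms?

24

Hydrogens are implicit in SMILES; fill each atom to its normal valence:
  7 × C: 2 H each → 14
  2 × C: 3 H each → 6
  2 × C: no H
  2 × O: no H
  1 × Cl: no H
  1 × N (charge +1): 2 H
  1 × N: 2 H
  Total hydrogens = 24.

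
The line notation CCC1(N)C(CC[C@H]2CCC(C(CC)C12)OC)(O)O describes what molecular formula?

Heavy atoms from the SMILES: 15 C, 1 N, 3 O.
Implicit hydrogens by atom environment:
  6 × C: 2 H each → 12
  4 × C: 1 H each → 4
  3 × C: 3 H each → 9
  2 × C: no H
  2 × O: 1 H each → 2
  1 × N: 2 H
  1 × O: no H
  Total hydrogens = 29.
Molecular formula: C15H29NO3

C15H29NO3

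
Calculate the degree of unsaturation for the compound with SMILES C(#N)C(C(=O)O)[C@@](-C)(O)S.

3

Molecular formula from the SMILES: C5H7NO3S.
DoU = (2C + 2 + N − H − X)/2 = (2·5 + 2 + 1 − 7 − 0)/2 = 6/2 = 3.
(Structurally: 0 ring(s) + 3 π bond(s) = 3.)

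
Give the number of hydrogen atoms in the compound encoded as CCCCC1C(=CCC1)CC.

20

Hydrogens are implicit in SMILES; fill each atom to its normal valence:
  6 × C: 2 H each → 12
  2 × C: 3 H each → 6
  2 × C: 1 H each → 2
  1 × C: no H
  Total hydrogens = 20.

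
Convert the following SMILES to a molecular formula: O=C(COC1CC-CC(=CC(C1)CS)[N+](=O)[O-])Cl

Heavy atoms from the SMILES: 11 C, 1 Cl, 1 N, 4 O, 1 S.
Implicit hydrogens by atom environment:
  6 × C: 2 H each → 12
  3 × C: 1 H each → 3
  3 × O: no H
  2 × C: no H
  1 × Cl: no H
  1 × N (charge +1): no H
  1 × O (charge -1): no H
  1 × S: 1 H
  Total hydrogens = 16.
Molecular formula: C11H16ClNO4S

C11H16ClNO4S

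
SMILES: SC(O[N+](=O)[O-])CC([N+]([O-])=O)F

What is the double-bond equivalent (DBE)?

2

Molecular formula from the SMILES: C3H5FN2O5S.
DoU = (2C + 2 + N − H − X)/2 = (2·3 + 2 + 2 − 5 − 1)/2 = 4/2 = 2.
(Structurally: 0 ring(s) + 2 π bond(s) = 2.)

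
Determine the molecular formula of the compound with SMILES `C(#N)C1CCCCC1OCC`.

C9H15NO

Heavy atoms from the SMILES: 9 C, 1 N, 1 O.
Implicit hydrogens by atom environment:
  5 × C: 2 H each → 10
  2 × C: 1 H each → 2
  1 × C: 3 H
  1 × C: no H
  1 × N: no H
  1 × O: no H
  Total hydrogens = 15.
Molecular formula: C9H15NO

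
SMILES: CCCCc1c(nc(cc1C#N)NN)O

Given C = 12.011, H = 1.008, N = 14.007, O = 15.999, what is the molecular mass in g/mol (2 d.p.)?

206.25

Molecular formula: C10H14N4O.
M = 10×12.011 + 14×1.008 + 4×14.007 + 1×15.999 = 206.25 g/mol.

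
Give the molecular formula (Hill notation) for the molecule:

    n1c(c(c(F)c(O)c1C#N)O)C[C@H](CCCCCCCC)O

C16H23FN2O3

Heavy atoms from the SMILES: 16 C, 1 F, 2 N, 3 O.
Implicit hydrogens by atom environment:
  8 × C: 2 H each → 16
  5 × C (aromatic): no H
  3 × O: 1 H each → 3
  1 × C: 3 H
  1 × C: 1 H
  1 × C: no H
  1 × F: no H
  1 × N (aromatic): no H
  1 × N: no H
  Total hydrogens = 23.
Molecular formula: C16H23FN2O3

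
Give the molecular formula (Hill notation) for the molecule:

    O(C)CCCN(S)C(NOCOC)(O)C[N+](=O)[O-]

Heavy atoms from the SMILES: 8 C, 3 N, 6 O, 1 S.
Implicit hydrogens by atom environment:
  5 × C: 2 H each → 10
  4 × O: no H
  2 × C: 3 H each → 6
  1 × C: no H
  1 × N: 1 H
  1 × N: no H
  1 × N (charge +1): no H
  1 × O: 1 H
  1 × O (charge -1): no H
  1 × S: 1 H
  Total hydrogens = 19.
Molecular formula: C8H19N3O6S

C8H19N3O6S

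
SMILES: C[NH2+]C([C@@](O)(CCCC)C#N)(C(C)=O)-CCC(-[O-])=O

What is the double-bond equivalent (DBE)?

4

Molecular formula from the SMILES: C13H22N2O4.
DoU = (2C + 2 + N − H − X)/2 = (2·13 + 2 + 2 − 22 − 0)/2 = 8/2 = 4.
(Structurally: 0 ring(s) + 4 π bond(s) = 4.)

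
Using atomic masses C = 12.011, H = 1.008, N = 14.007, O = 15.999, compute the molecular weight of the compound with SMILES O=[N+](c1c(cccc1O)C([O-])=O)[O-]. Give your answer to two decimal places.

Molecular formula: C7H4NO5-.
M = 7×12.011 + 4×1.008 + 1×14.007 + 5×15.999 = 182.11 g/mol.

182.11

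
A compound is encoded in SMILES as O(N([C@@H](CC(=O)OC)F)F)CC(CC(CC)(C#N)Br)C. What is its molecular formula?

C12H19BrF2N2O3

Heavy atoms from the SMILES: 1 Br, 12 C, 2 F, 2 N, 3 O.
Implicit hydrogens by atom environment:
  4 × C: 2 H each → 8
  3 × C: 3 H each → 9
  3 × C: no H
  3 × O: no H
  2 × C: 1 H each → 2
  2 × F: no H
  2 × N: no H
  1 × Br: no H
  Total hydrogens = 19.
Molecular formula: C12H19BrF2N2O3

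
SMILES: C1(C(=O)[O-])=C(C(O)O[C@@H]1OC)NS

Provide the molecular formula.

C6H8NO5S-

Heavy atoms from the SMILES: 6 C, 1 N, 5 O, 1 S.
Implicit hydrogens by atom environment:
  3 × C: no H
  3 × O: no H
  2 × C: 1 H each → 2
  1 × C: 3 H
  1 × N: 1 H
  1 × O: 1 H
  1 × O (charge -1): no H
  1 × S: 1 H
  Total hydrogens = 8.
Net charge -1.
Molecular formula: C6H8NO5S-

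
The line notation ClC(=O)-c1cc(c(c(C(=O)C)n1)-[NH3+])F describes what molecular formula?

C8H7ClFN2O2+

Heavy atoms from the SMILES: 8 C, 1 Cl, 1 F, 2 N, 2 O.
Implicit hydrogens by atom environment:
  4 × C (aromatic): no H
  2 × C: no H
  2 × O: no H
  1 × C: 3 H
  1 × C (aromatic): 1 H
  1 × Cl: no H
  1 × F: no H
  1 × N (charge +1): 3 H
  1 × N (aromatic): no H
  Total hydrogens = 7.
Net charge +1.
Molecular formula: C8H7ClFN2O2+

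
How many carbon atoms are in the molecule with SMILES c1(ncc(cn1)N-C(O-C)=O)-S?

The symbol for carbon appears 6 times in the SMILES. Lowercase c denotes aromatic carbon and counts toward C.

6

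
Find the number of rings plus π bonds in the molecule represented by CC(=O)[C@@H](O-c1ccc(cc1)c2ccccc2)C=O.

10

Molecular formula from the SMILES: C16H14O3.
DoU = (2C + 2 + N − H − X)/2 = (2·16 + 2 + 0 − 14 − 0)/2 = 20/2 = 10.
(Structurally: 2 ring(s) + 8 π bond(s) = 10.)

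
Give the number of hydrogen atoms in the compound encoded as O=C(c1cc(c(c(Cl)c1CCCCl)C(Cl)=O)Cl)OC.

10

Hydrogens are implicit in SMILES; fill each atom to its normal valence:
  5 × C (aromatic): no H
  4 × Cl: no H
  3 × C: 2 H each → 6
  3 × O: no H
  2 × C: no H
  1 × C: 3 H
  1 × C (aromatic): 1 H
  Total hydrogens = 10.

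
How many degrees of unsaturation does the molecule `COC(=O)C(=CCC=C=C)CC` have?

Molecular formula from the SMILES: C10H14O2.
DoU = (2C + 2 + N − H − X)/2 = (2·10 + 2 + 0 − 14 − 0)/2 = 8/2 = 4.
(Structurally: 0 ring(s) + 4 π bond(s) = 4.)

4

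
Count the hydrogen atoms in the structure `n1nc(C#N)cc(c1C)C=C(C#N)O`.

Hydrogens are implicit in SMILES; fill each atom to its normal valence:
  3 × C (aromatic): no H
  3 × C: no H
  2 × N (aromatic): no H
  2 × N: no H
  1 × C: 3 H
  1 × C (aromatic): 1 H
  1 × C: 1 H
  1 × O: 1 H
  Total hydrogens = 6.

6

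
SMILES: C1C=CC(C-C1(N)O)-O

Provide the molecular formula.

C6H11NO2

Heavy atoms from the SMILES: 6 C, 1 N, 2 O.
Implicit hydrogens by atom environment:
  3 × C: 1 H each → 3
  2 × C: 2 H each → 4
  2 × O: 1 H each → 2
  1 × C: no H
  1 × N: 2 H
  Total hydrogens = 11.
Molecular formula: C6H11NO2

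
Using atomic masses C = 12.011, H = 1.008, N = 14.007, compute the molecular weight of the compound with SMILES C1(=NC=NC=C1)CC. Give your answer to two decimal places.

108.14

Molecular formula: C6H8N2.
M = 6×12.011 + 8×1.008 + 2×14.007 = 108.14 g/mol.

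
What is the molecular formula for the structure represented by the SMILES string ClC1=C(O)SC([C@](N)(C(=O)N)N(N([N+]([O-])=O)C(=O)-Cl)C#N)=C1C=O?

Heavy atoms from the SMILES: 9 C, 2 Cl, 6 N, 6 O, 1 S.
Implicit hydrogens by atom environment:
  4 × C (aromatic): no H
  4 × C: no H
  4 × O: no H
  3 × N: no H
  2 × Cl: no H
  2 × N: 2 H each → 4
  1 × C: 1 H
  1 × N (charge +1): no H
  1 × O: 1 H
  1 × O (charge -1): no H
  1 × S (aromatic): no H
  Total hydrogens = 6.
Molecular formula: C9H6Cl2N6O6S

C9H6Cl2N6O6S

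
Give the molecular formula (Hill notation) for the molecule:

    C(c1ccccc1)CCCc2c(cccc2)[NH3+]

Heavy atoms from the SMILES: 16 C, 1 N.
Implicit hydrogens by atom environment:
  9 × C (aromatic): 1 H each → 9
  4 × C: 2 H each → 8
  3 × C (aromatic): no H
  1 × N (charge +1): 3 H
  Total hydrogens = 20.
Net charge +1.
Molecular formula: C16H20N+

C16H20N+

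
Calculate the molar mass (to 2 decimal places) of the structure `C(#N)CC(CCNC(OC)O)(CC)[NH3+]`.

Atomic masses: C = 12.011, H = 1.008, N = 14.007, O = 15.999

202.28

Molecular formula: C9H20N3O2+.
M = 9×12.011 + 20×1.008 + 3×14.007 + 2×15.999 = 202.28 g/mol.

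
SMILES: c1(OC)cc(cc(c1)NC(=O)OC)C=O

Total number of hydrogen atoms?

Hydrogens are implicit in SMILES; fill each atom to its normal valence:
  4 × O: no H
  3 × C (aromatic): 1 H each → 3
  3 × C (aromatic): no H
  2 × C: 3 H each → 6
  1 × C: 1 H
  1 × C: no H
  1 × N: 1 H
  Total hydrogens = 11.

11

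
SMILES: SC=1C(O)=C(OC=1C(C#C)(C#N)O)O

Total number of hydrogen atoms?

5

Hydrogens are implicit in SMILES; fill each atom to its normal valence:
  4 × C (aromatic): no H
  3 × C: no H
  3 × O: 1 H each → 3
  1 × C: 1 H
  1 × N: no H
  1 × O (aromatic): no H
  1 × S: 1 H
  Total hydrogens = 5.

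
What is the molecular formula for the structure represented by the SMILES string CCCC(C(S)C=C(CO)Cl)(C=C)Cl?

C10H16Cl2OS

Heavy atoms from the SMILES: 10 C, 2 Cl, 1 O, 1 S.
Implicit hydrogens by atom environment:
  4 × C: 2 H each → 8
  3 × C: 1 H each → 3
  2 × C: no H
  2 × Cl: no H
  1 × C: 3 H
  1 × O: 1 H
  1 × S: 1 H
  Total hydrogens = 16.
Molecular formula: C10H16Cl2OS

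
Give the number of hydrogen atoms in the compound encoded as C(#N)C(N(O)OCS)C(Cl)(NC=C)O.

10

Hydrogens are implicit in SMILES; fill each atom to its normal valence:
  2 × C: 2 H each → 4
  2 × C: 1 H each → 2
  2 × C: no H
  2 × N: no H
  2 × O: 1 H each → 2
  1 × Cl: no H
  1 × N: 1 H
  1 × O: no H
  1 × S: 1 H
  Total hydrogens = 10.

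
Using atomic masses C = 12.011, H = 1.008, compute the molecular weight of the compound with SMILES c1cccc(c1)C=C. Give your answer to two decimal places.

104.15

Molecular formula: C8H8.
M = 8×12.011 + 8×1.008 = 104.15 g/mol.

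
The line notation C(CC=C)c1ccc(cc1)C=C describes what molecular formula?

C12H14

Heavy atoms from the SMILES: 12 C.
Implicit hydrogens by atom environment:
  4 × C: 2 H each → 8
  4 × C (aromatic): 1 H each → 4
  2 × C: 1 H each → 2
  2 × C (aromatic): no H
  Total hydrogens = 14.
Molecular formula: C12H14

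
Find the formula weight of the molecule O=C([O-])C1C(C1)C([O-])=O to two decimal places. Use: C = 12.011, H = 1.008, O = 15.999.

128.08

Molecular formula: [C5H4O4]2-.
M = 5×12.011 + 4×1.008 + 4×15.999 = 128.08 g/mol.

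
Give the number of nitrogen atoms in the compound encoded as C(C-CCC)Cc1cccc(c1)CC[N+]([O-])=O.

1

The symbol for nitrogen appears 1 time in the SMILES.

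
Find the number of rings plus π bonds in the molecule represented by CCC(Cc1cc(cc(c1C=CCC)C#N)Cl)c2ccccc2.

11

Molecular formula from the SMILES: C21H22ClN.
DoU = (2C + 2 + N − H − X)/2 = (2·21 + 2 + 1 − 22 − 1)/2 = 22/2 = 11.
(Structurally: 2 ring(s) + 9 π bond(s) = 11.)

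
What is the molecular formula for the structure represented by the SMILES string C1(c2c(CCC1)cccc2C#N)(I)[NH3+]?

C11H12IN2+

Heavy atoms from the SMILES: 11 C, 1 I, 2 N.
Implicit hydrogens by atom environment:
  3 × C: 2 H each → 6
  3 × C (aromatic): 1 H each → 3
  3 × C (aromatic): no H
  2 × C: no H
  1 × I: no H
  1 × N (charge +1): 3 H
  1 × N: no H
  Total hydrogens = 12.
Net charge +1.
Molecular formula: C11H12IN2+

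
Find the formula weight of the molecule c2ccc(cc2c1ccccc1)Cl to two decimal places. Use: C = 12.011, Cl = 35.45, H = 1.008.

188.65

Molecular formula: C12H9Cl.
M = 12×12.011 + 1×35.45 + 9×1.008 = 188.65 g/mol.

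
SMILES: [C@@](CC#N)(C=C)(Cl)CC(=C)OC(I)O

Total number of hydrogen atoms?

11

Hydrogens are implicit in SMILES; fill each atom to its normal valence:
  4 × C: 2 H each → 8
  3 × C: no H
  2 × C: 1 H each → 2
  1 × Cl: no H
  1 × I: no H
  1 × N: no H
  1 × O: 1 H
  1 × O: no H
  Total hydrogens = 11.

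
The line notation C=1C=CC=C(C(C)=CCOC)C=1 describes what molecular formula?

C11H14O

Heavy atoms from the SMILES: 11 C, 1 O.
Implicit hydrogens by atom environment:
  5 × C (aromatic): 1 H each → 5
  2 × C: 3 H each → 6
  1 × C: 2 H
  1 × C: 1 H
  1 × C: no H
  1 × C (aromatic): no H
  1 × O: no H
  Total hydrogens = 14.
Molecular formula: C11H14O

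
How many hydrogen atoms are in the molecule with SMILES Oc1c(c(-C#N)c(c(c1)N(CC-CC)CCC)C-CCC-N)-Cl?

Hydrogens are implicit in SMILES; fill each atom to its normal valence:
  9 × C: 2 H each → 18
  5 × C (aromatic): no H
  2 × C: 3 H each → 6
  2 × N: no H
  1 × C (aromatic): 1 H
  1 × C: no H
  1 × Cl: no H
  1 × N: 2 H
  1 × O: 1 H
  Total hydrogens = 28.

28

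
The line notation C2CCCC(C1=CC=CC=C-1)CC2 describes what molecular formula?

C13H18

Heavy atoms from the SMILES: 13 C.
Implicit hydrogens by atom environment:
  6 × C: 2 H each → 12
  5 × C (aromatic): 1 H each → 5
  1 × C: 1 H
  1 × C (aromatic): no H
  Total hydrogens = 18.
Molecular formula: C13H18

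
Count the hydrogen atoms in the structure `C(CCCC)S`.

12

Hydrogens are implicit in SMILES; fill each atom to its normal valence:
  4 × C: 2 H each → 8
  1 × C: 3 H
  1 × S: 1 H
  Total hydrogens = 12.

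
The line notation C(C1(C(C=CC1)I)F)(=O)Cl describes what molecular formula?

C6H5ClFIO

Heavy atoms from the SMILES: 6 C, 1 Cl, 1 F, 1 I, 1 O.
Implicit hydrogens by atom environment:
  3 × C: 1 H each → 3
  2 × C: no H
  1 × C: 2 H
  1 × Cl: no H
  1 × F: no H
  1 × I: no H
  1 × O: no H
  Total hydrogens = 5.
Molecular formula: C6H5ClFIO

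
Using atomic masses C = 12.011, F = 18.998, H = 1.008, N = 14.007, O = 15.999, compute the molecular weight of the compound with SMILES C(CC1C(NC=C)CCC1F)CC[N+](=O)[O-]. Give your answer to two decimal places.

Molecular formula: C11H19FN2O2.
M = 11×12.011 + 1×18.998 + 19×1.008 + 2×14.007 + 2×15.999 = 230.28 g/mol.

230.28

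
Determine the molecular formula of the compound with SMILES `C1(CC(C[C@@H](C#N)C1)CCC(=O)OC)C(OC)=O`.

C13H19NO4

Heavy atoms from the SMILES: 13 C, 1 N, 4 O.
Implicit hydrogens by atom environment:
  5 × C: 2 H each → 10
  4 × O: no H
  3 × C: 1 H each → 3
  3 × C: no H
  2 × C: 3 H each → 6
  1 × N: no H
  Total hydrogens = 19.
Molecular formula: C13H19NO4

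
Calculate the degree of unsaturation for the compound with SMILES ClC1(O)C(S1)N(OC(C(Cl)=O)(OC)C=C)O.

3

Molecular formula from the SMILES: C7H9Cl2NO5S.
DoU = (2C + 2 + N − H − X)/2 = (2·7 + 2 + 1 − 9 − 2)/2 = 6/2 = 3.
(Structurally: 1 ring(s) + 2 π bond(s) = 3.)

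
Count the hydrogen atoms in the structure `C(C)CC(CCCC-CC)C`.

Hydrogens are implicit in SMILES; fill each atom to its normal valence:
  7 × C: 2 H each → 14
  3 × C: 3 H each → 9
  1 × C: 1 H
  Total hydrogens = 24.

24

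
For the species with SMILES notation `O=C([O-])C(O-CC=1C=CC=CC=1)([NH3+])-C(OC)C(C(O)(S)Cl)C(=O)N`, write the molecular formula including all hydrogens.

C14H19ClN2O6S

Heavy atoms from the SMILES: 14 C, 1 Cl, 2 N, 6 O, 1 S.
Implicit hydrogens by atom environment:
  5 × C (aromatic): 1 H each → 5
  4 × C: no H
  4 × O: no H
  2 × C: 1 H each → 2
  1 × C: 3 H
  1 × C: 2 H
  1 × C (aromatic): no H
  1 × Cl: no H
  1 × N (charge +1): 3 H
  1 × N: 2 H
  1 × O: 1 H
  1 × O (charge -1): no H
  1 × S: 1 H
  Total hydrogens = 19.
Molecular formula: C14H19ClN2O6S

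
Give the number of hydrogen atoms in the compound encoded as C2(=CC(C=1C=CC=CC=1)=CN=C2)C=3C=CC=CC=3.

13

Hydrogens are implicit in SMILES; fill each atom to its normal valence:
  13 × C (aromatic): 1 H each → 13
  4 × C (aromatic): no H
  1 × N (aromatic): no H
  Total hydrogens = 13.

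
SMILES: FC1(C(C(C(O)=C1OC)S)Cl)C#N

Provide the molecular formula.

Heavy atoms from the SMILES: 7 C, 1 Cl, 1 F, 1 N, 2 O, 1 S.
Implicit hydrogens by atom environment:
  4 × C: no H
  2 × C: 1 H each → 2
  1 × C: 3 H
  1 × Cl: no H
  1 × F: no H
  1 × N: no H
  1 × O: 1 H
  1 × O: no H
  1 × S: 1 H
  Total hydrogens = 7.
Molecular formula: C7H7ClFNO2S

C7H7ClFNO2S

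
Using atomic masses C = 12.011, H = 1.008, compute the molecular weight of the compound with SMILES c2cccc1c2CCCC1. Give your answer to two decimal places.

132.21

Molecular formula: C10H12.
M = 10×12.011 + 12×1.008 = 132.21 g/mol.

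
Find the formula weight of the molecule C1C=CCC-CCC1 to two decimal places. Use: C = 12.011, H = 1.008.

110.20

Molecular formula: C8H14.
M = 8×12.011 + 14×1.008 = 110.20 g/mol.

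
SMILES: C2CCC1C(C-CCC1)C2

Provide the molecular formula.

C10H18

Heavy atoms from the SMILES: 10 C.
Implicit hydrogens by atom environment:
  8 × C: 2 H each → 16
  2 × C: 1 H each → 2
  Total hydrogens = 18.
Molecular formula: C10H18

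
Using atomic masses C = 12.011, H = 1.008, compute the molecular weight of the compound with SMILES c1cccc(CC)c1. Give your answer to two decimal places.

Molecular formula: C8H10.
M = 8×12.011 + 10×1.008 = 106.17 g/mol.

106.17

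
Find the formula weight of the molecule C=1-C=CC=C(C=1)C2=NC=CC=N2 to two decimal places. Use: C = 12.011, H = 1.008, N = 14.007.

156.19

Molecular formula: C10H8N2.
M = 10×12.011 + 8×1.008 + 2×14.007 = 156.19 g/mol.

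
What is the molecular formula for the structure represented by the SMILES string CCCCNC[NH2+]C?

Heavy atoms from the SMILES: 6 C, 2 N.
Implicit hydrogens by atom environment:
  4 × C: 2 H each → 8
  2 × C: 3 H each → 6
  1 × N (charge +1): 2 H
  1 × N: 1 H
  Total hydrogens = 17.
Net charge +1.
Molecular formula: C6H17N2+

C6H17N2+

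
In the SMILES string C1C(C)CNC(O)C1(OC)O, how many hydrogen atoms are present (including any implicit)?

Hydrogens are implicit in SMILES; fill each atom to its normal valence:
  2 × C: 3 H each → 6
  2 × C: 2 H each → 4
  2 × C: 1 H each → 2
  2 × O: 1 H each → 2
  1 × C: no H
  1 × N: 1 H
  1 × O: no H
  Total hydrogens = 15.

15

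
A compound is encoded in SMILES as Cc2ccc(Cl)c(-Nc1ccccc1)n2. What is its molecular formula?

C12H11ClN2

Heavy atoms from the SMILES: 12 C, 1 Cl, 2 N.
Implicit hydrogens by atom environment:
  7 × C (aromatic): 1 H each → 7
  4 × C (aromatic): no H
  1 × C: 3 H
  1 × Cl: no H
  1 × N: 1 H
  1 × N (aromatic): no H
  Total hydrogens = 11.
Molecular formula: C12H11ClN2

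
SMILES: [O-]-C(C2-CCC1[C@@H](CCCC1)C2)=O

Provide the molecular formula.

C11H17O2-

Heavy atoms from the SMILES: 11 C, 2 O.
Implicit hydrogens by atom environment:
  7 × C: 2 H each → 14
  3 × C: 1 H each → 3
  1 × C: no H
  1 × O: no H
  1 × O (charge -1): no H
  Total hydrogens = 17.
Net charge -1.
Molecular formula: C11H17O2-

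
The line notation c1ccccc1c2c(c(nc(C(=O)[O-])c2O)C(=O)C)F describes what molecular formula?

Heavy atoms from the SMILES: 14 C, 1 F, 1 N, 4 O.
Implicit hydrogens by atom environment:
  6 × C (aromatic): no H
  5 × C (aromatic): 1 H each → 5
  2 × C: no H
  2 × O: no H
  1 × C: 3 H
  1 × F: no H
  1 × N (aromatic): no H
  1 × O: 1 H
  1 × O (charge -1): no H
  Total hydrogens = 9.
Net charge -1.
Molecular formula: C14H9FNO4-

C14H9FNO4-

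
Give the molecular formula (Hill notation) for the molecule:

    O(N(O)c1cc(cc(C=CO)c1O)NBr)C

C9H11BrN2O4

Heavy atoms from the SMILES: 1 Br, 9 C, 2 N, 4 O.
Implicit hydrogens by atom environment:
  4 × C (aromatic): no H
  3 × O: 1 H each → 3
  2 × C (aromatic): 1 H each → 2
  2 × C: 1 H each → 2
  1 × Br: no H
  1 × C: 3 H
  1 × N: 1 H
  1 × N: no H
  1 × O: no H
  Total hydrogens = 11.
Molecular formula: C9H11BrN2O4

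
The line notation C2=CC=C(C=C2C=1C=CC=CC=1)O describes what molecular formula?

Heavy atoms from the SMILES: 12 C, 1 O.
Implicit hydrogens by atom environment:
  9 × C (aromatic): 1 H each → 9
  3 × C (aromatic): no H
  1 × O: 1 H
  Total hydrogens = 10.
Molecular formula: C12H10O

C12H10O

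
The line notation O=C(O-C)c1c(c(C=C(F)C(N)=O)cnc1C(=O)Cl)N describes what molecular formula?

Heavy atoms from the SMILES: 11 C, 1 Cl, 1 F, 3 N, 4 O.
Implicit hydrogens by atom environment:
  4 × C (aromatic): no H
  4 × C: no H
  4 × O: no H
  2 × N: 2 H each → 4
  1 × C: 3 H
  1 × C (aromatic): 1 H
  1 × C: 1 H
  1 × Cl: no H
  1 × F: no H
  1 × N (aromatic): no H
  Total hydrogens = 9.
Molecular formula: C11H9ClFN3O4

C11H9ClFN3O4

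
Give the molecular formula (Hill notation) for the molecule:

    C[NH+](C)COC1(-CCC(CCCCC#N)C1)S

C13H25N2OS+

Heavy atoms from the SMILES: 13 C, 2 N, 1 O, 1 S.
Implicit hydrogens by atom environment:
  8 × C: 2 H each → 16
  2 × C: 3 H each → 6
  2 × C: no H
  1 × C: 1 H
  1 × N (charge +1): 1 H
  1 × N: no H
  1 × O: no H
  1 × S: 1 H
  Total hydrogens = 25.
Net charge +1.
Molecular formula: C13H25N2OS+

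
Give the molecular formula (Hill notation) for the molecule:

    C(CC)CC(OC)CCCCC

Heavy atoms from the SMILES: 11 C, 1 O.
Implicit hydrogens by atom environment:
  7 × C: 2 H each → 14
  3 × C: 3 H each → 9
  1 × C: 1 H
  1 × O: no H
  Total hydrogens = 24.
Molecular formula: C11H24O

C11H24O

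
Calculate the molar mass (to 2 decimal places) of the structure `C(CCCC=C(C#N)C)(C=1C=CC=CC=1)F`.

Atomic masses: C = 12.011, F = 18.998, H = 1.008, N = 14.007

Molecular formula: C14H16FN.
M = 14×12.011 + 1×18.998 + 16×1.008 + 1×14.007 = 217.29 g/mol.

217.29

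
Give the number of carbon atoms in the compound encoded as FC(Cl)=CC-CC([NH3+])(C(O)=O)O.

6

The symbol for carbon appears 6 times in the SMILES. (Cl is a single chlorine, not C + l.)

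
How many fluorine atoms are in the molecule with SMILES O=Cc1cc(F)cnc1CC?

1

The symbol for fluorine appears 1 time in the SMILES.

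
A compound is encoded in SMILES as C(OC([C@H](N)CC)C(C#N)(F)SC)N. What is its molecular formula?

C8H16FN3OS

Heavy atoms from the SMILES: 8 C, 1 F, 3 N, 1 O, 1 S.
Implicit hydrogens by atom environment:
  2 × C: 3 H each → 6
  2 × C: 2 H each → 4
  2 × C: 1 H each → 2
  2 × C: no H
  2 × N: 2 H each → 4
  1 × F: no H
  1 × N: no H
  1 × O: no H
  1 × S: no H
  Total hydrogens = 16.
Molecular formula: C8H16FN3OS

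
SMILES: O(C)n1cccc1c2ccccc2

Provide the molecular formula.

C11H11NO

Heavy atoms from the SMILES: 11 C, 1 N, 1 O.
Implicit hydrogens by atom environment:
  8 × C (aromatic): 1 H each → 8
  2 × C (aromatic): no H
  1 × C: 3 H
  1 × N (aromatic): no H
  1 × O: no H
  Total hydrogens = 11.
Molecular formula: C11H11NO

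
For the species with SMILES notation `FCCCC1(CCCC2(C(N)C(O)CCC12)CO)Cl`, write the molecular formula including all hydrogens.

C14H25ClFNO2

Heavy atoms from the SMILES: 14 C, 1 Cl, 1 F, 1 N, 2 O.
Implicit hydrogens by atom environment:
  9 × C: 2 H each → 18
  3 × C: 1 H each → 3
  2 × C: no H
  2 × O: 1 H each → 2
  1 × Cl: no H
  1 × F: no H
  1 × N: 2 H
  Total hydrogens = 25.
Molecular formula: C14H25ClFNO2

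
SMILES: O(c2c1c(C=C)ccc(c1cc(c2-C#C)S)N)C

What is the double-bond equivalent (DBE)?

10

Molecular formula from the SMILES: C15H13NOS.
DoU = (2C + 2 + N − H − X)/2 = (2·15 + 2 + 1 − 13 − 0)/2 = 20/2 = 10.
(Structurally: 2 ring(s) + 8 π bond(s) = 10.)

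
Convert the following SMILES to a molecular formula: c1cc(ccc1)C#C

C8H6

Heavy atoms from the SMILES: 8 C.
Implicit hydrogens by atom environment:
  5 × C (aromatic): 1 H each → 5
  1 × C: 1 H
  1 × C (aromatic): no H
  1 × C: no H
  Total hydrogens = 6.
Molecular formula: C8H6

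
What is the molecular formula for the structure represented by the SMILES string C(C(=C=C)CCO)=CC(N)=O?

C8H11NO2

Heavy atoms from the SMILES: 8 C, 1 N, 2 O.
Implicit hydrogens by atom environment:
  3 × C: 2 H each → 6
  3 × C: no H
  2 × C: 1 H each → 2
  1 × N: 2 H
  1 × O: 1 H
  1 × O: no H
  Total hydrogens = 11.
Molecular formula: C8H11NO2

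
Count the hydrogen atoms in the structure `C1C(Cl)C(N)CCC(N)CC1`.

17

Hydrogens are implicit in SMILES; fill each atom to its normal valence:
  5 × C: 2 H each → 10
  3 × C: 1 H each → 3
  2 × N: 2 H each → 4
  1 × Cl: no H
  Total hydrogens = 17.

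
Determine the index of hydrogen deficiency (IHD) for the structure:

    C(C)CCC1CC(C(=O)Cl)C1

2

Molecular formula from the SMILES: C9H15ClO.
DoU = (2C + 2 + N − H − X)/2 = (2·9 + 2 + 0 − 15 − 1)/2 = 4/2 = 2.
(Structurally: 1 ring(s) + 1 π bond(s) = 2.)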